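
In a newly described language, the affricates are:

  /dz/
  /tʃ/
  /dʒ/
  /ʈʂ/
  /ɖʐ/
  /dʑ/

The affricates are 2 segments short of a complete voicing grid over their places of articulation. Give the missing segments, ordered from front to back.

/ts/, /tɕ/

Voiceless: /tʃ/ (postalveolar), /ʈʂ/ (retroflex).
Voiced: /dz/ (alveolar), /dʒ/ (postalveolar), /ɖʐ/ (retroflex), /dʑ/ (alveolo-palatal).
Gaps, from front to back: alveolar lacks voiceless (/ts/); alveolo-palatal lacks voiceless (/tɕ/).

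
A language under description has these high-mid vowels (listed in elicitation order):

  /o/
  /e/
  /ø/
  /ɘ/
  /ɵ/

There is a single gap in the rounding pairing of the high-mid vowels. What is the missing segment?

backness          unrounded  rounded 
front             e         ø       
central           ɘ         ɵ       
back              —         o       
The back row has no unrounded member, so the gap is the back unrounded vowel /ɤ/.

/ɤ/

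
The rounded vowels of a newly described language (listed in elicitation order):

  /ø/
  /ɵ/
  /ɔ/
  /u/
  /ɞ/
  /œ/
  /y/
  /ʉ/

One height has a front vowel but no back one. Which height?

high-mid

high: front /y/, central /ʉ/, back /u/.
high-mid: front /ø/, central /ɵ/, back —.
low-mid: front /œ/, central /ɞ/, back /ɔ/.
Every height has a back member except high-mid, where /o/ would be expected.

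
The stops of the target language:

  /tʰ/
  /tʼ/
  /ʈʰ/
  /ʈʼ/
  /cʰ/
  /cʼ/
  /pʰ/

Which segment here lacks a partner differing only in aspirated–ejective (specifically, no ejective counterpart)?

Alveolar: /tʰ/ ~ /tʼ/
Retroflex: /ʈʰ/ ~ /ʈʼ/
Palatal: /cʰ/ ~ /cʼ/
Bilabial: only /pʰ/ (aspirated); no ejective partner.
So /pʰ/ is the unpaired segment.

/pʰ/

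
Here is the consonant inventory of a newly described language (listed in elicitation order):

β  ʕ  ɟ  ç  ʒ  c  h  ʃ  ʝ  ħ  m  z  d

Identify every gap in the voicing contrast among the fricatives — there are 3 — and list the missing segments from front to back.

place of articulation  voiceless  voiced  
bilabial          —         β       
alveolar          —         z       
postalveolar      ʃ         ʒ       
palatal           ç         ʝ       
pharyngeal        ħ         ʕ       
glottal           h         —       
Gaps, from front to back: bilabial lacks voiceless (/ɸ/); alveolar lacks voiceless (/s/); glottal lacks voiced (/ɦ/).

/ɸ/, /s/, /ɦ/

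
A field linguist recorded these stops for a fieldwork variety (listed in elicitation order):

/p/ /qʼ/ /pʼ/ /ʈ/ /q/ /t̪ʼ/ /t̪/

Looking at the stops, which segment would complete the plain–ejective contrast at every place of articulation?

place of articulation  plain     ejective
bilabial          p         pʼ      
dental            t̪        t̪ʼ     
retroflex         ʈ         —       
uvular            q         qʼ      
The retroflex row has no ejective member, so the gap is the ejective retroflex stop /ʈʼ/.

/ʈʼ/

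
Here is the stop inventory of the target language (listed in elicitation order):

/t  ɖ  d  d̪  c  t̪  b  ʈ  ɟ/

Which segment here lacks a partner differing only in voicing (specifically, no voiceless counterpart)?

Dental: /t̪/ ~ /d̪/
Alveolar: /t/ ~ /d/
Retroflex: /ʈ/ ~ /ɖ/
Palatal: /c/ ~ /ɟ/
Bilabial: only /b/ (voiced); no voiceless partner.
So /b/ is the unpaired segment.

/b/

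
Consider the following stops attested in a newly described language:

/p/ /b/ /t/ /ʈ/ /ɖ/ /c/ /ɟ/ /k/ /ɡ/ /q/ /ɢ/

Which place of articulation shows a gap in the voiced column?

place of articulation  voiceless  voiced  
bilabial          p         b       
alveolar          t         —       
retroflex         ʈ         ɖ       
palatal           c         ɟ       
velar             k         ɡ       
uvular            q         ɢ       
Every place of articulation has a voiced member except alveolar, where /d/ would be expected.

alveolar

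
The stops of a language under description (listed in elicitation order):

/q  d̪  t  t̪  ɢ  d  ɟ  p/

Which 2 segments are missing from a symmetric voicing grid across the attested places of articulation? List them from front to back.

/b/, /c/

Voiceless: /p/ (bilabial), /t̪/ (dental), /t/ (alveolar), /q/ (uvular).
Voiced: /d̪/ (dental), /d/ (alveolar), /ɟ/ (palatal), /ɢ/ (uvular).
Gaps, from front to back: bilabial lacks voiced (/b/); palatal lacks voiceless (/c/).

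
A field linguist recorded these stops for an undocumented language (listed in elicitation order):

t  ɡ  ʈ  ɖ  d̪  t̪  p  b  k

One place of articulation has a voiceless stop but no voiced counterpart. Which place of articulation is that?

alveolar

bilabial: voiceless /p/, voiced /b/.
dental: voiceless /t̪/, voiced /d̪/.
alveolar: voiceless /t/, voiced —.
retroflex: voiceless /ʈ/, voiced /ɖ/.
velar: voiceless /k/, voiced /ɡ/.
Every place of articulation has a voiced member except alveolar, where /d/ would be expected.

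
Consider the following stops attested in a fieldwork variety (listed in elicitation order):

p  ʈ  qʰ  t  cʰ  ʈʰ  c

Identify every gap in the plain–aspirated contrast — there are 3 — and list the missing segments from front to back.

bilabial: plain /p/, aspirated —.
alveolar: plain /t/, aspirated —.
retroflex: plain /ʈ/, aspirated /ʈʰ/.
palatal: plain /c/, aspirated /cʰ/.
uvular: plain —, aspirated /qʰ/.
Gaps, from front to back: bilabial lacks aspirated (/pʰ/); alveolar lacks aspirated (/tʰ/); uvular lacks plain (/q/).

/pʰ/, /tʰ/, /q/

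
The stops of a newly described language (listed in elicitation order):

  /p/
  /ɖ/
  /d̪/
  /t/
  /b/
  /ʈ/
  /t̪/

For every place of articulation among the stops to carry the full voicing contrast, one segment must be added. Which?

bilabial: voiceless /p/, voiced /b/.
dental: voiceless /t̪/, voiced /d̪/.
alveolar: voiceless /t/, voiced —.
retroflex: voiceless /ʈ/, voiced /ɖ/.
The alveolar row has no voiced member, so the gap is the voiced alveolar stop /d/.

/d/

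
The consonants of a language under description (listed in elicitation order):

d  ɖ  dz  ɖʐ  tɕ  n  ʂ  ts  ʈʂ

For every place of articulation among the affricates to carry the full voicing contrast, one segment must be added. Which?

place of articulation  voiceless  voiced  
alveolar          ts        dz      
retroflex         ʈʂ        ɖʐ      
alveolo-palatal   tɕ        —       
The alveolo-palatal row has no voiced member, so the gap is the voiced alveolo-palatal affricate /dʑ/.

/dʑ/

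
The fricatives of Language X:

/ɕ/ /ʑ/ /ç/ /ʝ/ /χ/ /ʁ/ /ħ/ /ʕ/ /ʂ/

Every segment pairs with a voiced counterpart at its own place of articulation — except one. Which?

Alveolo-palatal: /ɕ/ ~ /ʑ/
Palatal: /ç/ ~ /ʝ/
Uvular: /χ/ ~ /ʁ/
Pharyngeal: /ħ/ ~ /ʕ/
Retroflex: only /ʂ/ (voiceless); no voiced partner.
So /ʂ/ is the unpaired segment.

/ʂ/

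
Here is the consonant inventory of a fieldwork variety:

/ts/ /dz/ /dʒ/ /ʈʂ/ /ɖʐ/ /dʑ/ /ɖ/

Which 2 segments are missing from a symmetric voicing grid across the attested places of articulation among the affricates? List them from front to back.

/tʃ/, /tɕ/

Voiceless: /ts/ (alveolar), /ʈʂ/ (retroflex).
Voiced: /dz/ (alveolar), /dʒ/ (postalveolar), /ɖʐ/ (retroflex), /dʑ/ (alveolo-palatal).
Gaps, from front to back: postalveolar lacks voiceless (/tʃ/); alveolo-palatal lacks voiceless (/tɕ/).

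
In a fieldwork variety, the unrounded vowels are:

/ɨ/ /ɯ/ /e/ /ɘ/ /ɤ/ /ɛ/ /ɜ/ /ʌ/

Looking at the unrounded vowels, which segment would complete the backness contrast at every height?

high: front —, central /ɨ/, back /ɯ/.
high-mid: front /e/, central /ɘ/, back /ɤ/.
low-mid: front /ɛ/, central /ɜ/, back /ʌ/.
The high row has no front member, so the gap is the high front unrounded vowel /i/.

/i/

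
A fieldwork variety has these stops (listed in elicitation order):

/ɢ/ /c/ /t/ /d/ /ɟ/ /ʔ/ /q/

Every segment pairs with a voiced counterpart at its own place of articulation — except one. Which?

Alveolar: /t/ ~ /d/
Palatal: /c/ ~ /ɟ/
Uvular: /q/ ~ /ɢ/
Glottal: only /ʔ/ (voiceless); no voiced partner.
So /ʔ/ is the unpaired segment.

/ʔ/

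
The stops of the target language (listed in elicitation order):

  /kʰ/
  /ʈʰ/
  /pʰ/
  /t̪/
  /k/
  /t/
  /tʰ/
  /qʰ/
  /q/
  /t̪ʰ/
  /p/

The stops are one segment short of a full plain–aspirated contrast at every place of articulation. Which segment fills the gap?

/ʈ/

Plain: /p/ (bilabial), /t̪/ (dental), /t/ (alveolar), /k/ (velar), /q/ (uvular).
Aspirated: /pʰ/ (bilabial), /t̪ʰ/ (dental), /tʰ/ (alveolar), /ʈʰ/ (retroflex), /kʰ/ (velar), /qʰ/ (uvular).
The retroflex row has no plain member, so the gap is the plain retroflex stop /ʈ/.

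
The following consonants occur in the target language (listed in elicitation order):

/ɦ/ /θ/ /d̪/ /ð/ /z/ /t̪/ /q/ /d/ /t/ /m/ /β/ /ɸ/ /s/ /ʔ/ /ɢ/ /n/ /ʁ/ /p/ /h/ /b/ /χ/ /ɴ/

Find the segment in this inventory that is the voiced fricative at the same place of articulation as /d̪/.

/ð/

/d̪/ is a voiced dental stop.
The voiced fricative at the same place is a voiced dental fricative — in this inventory, /ð/.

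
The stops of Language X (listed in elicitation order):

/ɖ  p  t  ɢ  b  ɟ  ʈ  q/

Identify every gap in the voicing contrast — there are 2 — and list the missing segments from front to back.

place of articulation  voiceless  voiced  
bilabial          p         b       
alveolar          t         —       
retroflex         ʈ         ɖ       
palatal           —         ɟ       
uvular            q         ɢ       
Gaps, from front to back: alveolar lacks voiced (/d/); palatal lacks voiceless (/c/).

/d/, /c/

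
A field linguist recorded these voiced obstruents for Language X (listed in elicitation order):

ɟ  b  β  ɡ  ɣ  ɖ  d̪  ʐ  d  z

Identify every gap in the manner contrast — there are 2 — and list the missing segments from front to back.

/ð/, /ʝ/

place of articulation  stop      fricative
bilabial          b         β       
dental            d̪        —       
alveolar          d         z       
retroflex         ɖ         ʐ       
palatal           ɟ         —       
velar             ɡ         ɣ       
Gaps, from front to back: dental lacks fricative (/ð/); palatal lacks fricative (/ʝ/).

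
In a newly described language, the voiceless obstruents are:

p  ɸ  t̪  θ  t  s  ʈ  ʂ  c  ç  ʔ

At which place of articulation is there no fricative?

glottal

place of articulation  stop      fricative
bilabial          p         ɸ       
dental            t̪        θ       
alveolar          t         s       
retroflex         ʈ         ʂ       
palatal           c         ç       
glottal           ʔ         —       
Every place of articulation has a fricative member except glottal, where /h/ would be expected.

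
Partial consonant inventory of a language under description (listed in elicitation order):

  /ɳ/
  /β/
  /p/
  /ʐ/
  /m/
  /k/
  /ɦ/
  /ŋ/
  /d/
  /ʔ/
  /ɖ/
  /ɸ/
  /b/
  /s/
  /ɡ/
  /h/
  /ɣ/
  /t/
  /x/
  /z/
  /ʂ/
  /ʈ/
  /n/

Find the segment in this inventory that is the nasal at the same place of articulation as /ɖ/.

/ɳ/

/ɖ/ is a voiced retroflex stop.
The nasal at the same place is a retroflex nasal — in this inventory, /ɳ/.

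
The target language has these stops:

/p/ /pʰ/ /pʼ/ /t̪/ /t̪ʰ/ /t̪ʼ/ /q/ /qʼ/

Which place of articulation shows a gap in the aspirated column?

place of articulation  plain     aspirated  ejective
bilabial          p         pʰ        pʼ      
dental            t̪        t̪ʰ       t̪ʼ     
uvular            q         —         qʼ      
Every place of articulation has an aspirated member except uvular, where /qʰ/ would be expected.

uvular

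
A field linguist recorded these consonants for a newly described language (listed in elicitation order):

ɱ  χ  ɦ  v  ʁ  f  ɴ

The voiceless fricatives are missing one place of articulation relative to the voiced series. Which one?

glottal

labiodental: voiceless /f/, voiced /v/.
uvular: voiceless /χ/, voiced /ʁ/.
glottal: voiceless —, voiced /ɦ/.
Every place of articulation has a voiceless member except glottal, where /h/ would be expected.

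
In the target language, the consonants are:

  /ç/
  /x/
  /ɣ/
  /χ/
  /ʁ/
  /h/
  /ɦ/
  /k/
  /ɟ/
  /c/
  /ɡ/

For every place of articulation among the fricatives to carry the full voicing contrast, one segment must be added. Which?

/ʝ/

Voiceless: /ç/ (palatal), /x/ (velar), /χ/ (uvular), /h/ (glottal).
Voiced: /ɣ/ (velar), /ʁ/ (uvular), /ɦ/ (glottal).
The palatal row has no voiced member, so the gap is the voiced palatal fricative /ʝ/.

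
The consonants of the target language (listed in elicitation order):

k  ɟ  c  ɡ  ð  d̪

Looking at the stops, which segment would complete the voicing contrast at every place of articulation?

/t̪/

place of articulation  voiceless  voiced  
dental            —         d̪      
palatal           c         ɟ       
velar             k         ɡ       
The dental row has no voiceless member, so the gap is the voiceless dental stop /t̪/.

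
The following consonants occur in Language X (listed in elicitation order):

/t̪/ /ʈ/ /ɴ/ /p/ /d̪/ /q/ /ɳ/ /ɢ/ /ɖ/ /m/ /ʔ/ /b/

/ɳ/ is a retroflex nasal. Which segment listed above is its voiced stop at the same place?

/ɖ/

The voiced stop at the same place is a voiced retroflex stop — in this inventory, /ɖ/.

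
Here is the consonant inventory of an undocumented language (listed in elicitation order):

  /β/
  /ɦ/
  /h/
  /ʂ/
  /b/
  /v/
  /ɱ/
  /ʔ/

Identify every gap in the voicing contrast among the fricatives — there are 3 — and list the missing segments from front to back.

/ɸ/, /f/, /ʐ/

place of articulation  voiceless  voiced  
bilabial          —         β       
labiodental       —         v       
retroflex         ʂ         —       
glottal           h         ɦ       
Gaps, from front to back: bilabial lacks voiceless (/ɸ/); labiodental lacks voiceless (/f/); retroflex lacks voiced (/ʐ/).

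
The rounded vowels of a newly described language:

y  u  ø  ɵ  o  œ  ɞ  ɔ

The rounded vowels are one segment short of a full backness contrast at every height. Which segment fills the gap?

height            front     central   back    
high              y         —         u       
high-mid          ø         ɵ         o       
low-mid           œ         ɞ         ɔ       
The high row has no central member, so the gap is the high central rounded vowel /ʉ/.

/ʉ/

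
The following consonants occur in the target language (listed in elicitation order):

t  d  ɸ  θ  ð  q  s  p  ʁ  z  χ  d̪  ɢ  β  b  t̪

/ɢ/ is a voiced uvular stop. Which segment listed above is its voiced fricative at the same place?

The voiced fricative at the same place is a voiced uvular fricative — in this inventory, /ʁ/.

/ʁ/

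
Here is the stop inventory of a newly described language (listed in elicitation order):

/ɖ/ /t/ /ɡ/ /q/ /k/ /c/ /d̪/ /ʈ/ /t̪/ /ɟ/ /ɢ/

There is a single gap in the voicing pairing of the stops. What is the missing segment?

/d/

place of articulation  voiceless  voiced  
dental            t̪        d̪      
alveolar          t         —       
retroflex         ʈ         ɖ       
palatal           c         ɟ       
velar             k         ɡ       
uvular            q         ɢ       
The alveolar row has no voiced member, so the gap is the voiced alveolar stop /d/.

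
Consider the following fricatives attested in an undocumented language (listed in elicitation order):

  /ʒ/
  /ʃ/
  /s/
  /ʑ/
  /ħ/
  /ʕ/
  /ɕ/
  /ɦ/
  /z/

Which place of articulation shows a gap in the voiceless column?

glottal

place of articulation  voiceless  voiced  
alveolar          s         z       
postalveolar      ʃ         ʒ       
alveolo-palatal   ɕ         ʑ       
pharyngeal        ħ         ʕ       
glottal           —         ɦ       
Every place of articulation has a voiceless member except glottal, where /h/ would be expected.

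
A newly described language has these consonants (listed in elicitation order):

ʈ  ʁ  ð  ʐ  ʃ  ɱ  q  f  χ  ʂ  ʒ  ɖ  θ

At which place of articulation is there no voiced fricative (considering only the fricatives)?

labiodental: voiceless /f/, voiced —.
dental: voiceless /θ/, voiced /ð/.
postalveolar: voiceless /ʃ/, voiced /ʒ/.
retroflex: voiceless /ʂ/, voiced /ʐ/.
uvular: voiceless /χ/, voiced /ʁ/.
Every place of articulation has a voiced member except labiodental, where /v/ would be expected.

labiodental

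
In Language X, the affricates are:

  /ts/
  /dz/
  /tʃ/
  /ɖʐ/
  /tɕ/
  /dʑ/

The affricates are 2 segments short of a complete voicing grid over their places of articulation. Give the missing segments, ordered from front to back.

alveolar: voiceless /ts/, voiced /dz/.
postalveolar: voiceless /tʃ/, voiced —.
retroflex: voiceless —, voiced /ɖʐ/.
alveolo-palatal: voiceless /tɕ/, voiced /dʑ/.
Gaps, from front to back: postalveolar lacks voiced (/dʒ/); retroflex lacks voiceless (/ʈʂ/).

/dʒ/, /ʈʂ/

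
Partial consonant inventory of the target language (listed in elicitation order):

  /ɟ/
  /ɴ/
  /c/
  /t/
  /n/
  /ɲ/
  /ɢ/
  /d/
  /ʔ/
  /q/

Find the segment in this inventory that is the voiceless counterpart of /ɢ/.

/q/

/ɢ/ is a voiced uvular stop.
The voiceless counterpart is a voiceless uvular stop — in this inventory, /q/.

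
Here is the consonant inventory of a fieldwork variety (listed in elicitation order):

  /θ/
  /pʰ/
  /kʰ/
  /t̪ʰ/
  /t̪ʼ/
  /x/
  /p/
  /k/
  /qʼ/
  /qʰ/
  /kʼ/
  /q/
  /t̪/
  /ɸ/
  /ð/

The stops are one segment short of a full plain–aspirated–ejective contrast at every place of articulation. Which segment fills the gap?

/pʼ/

Plain: /p/ (bilabial), /t̪/ (dental), /k/ (velar), /q/ (uvular).
Aspirated: /pʰ/ (bilabial), /t̪ʰ/ (dental), /kʰ/ (velar), /qʰ/ (uvular).
Ejective: /t̪ʼ/ (dental), /kʼ/ (velar), /qʼ/ (uvular).
The bilabial row has no ejective member, so the gap is the ejective bilabial stop /pʼ/.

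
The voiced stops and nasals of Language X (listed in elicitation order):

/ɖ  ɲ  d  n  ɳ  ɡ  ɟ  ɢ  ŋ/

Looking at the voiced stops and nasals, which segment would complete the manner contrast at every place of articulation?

/ɴ/

Oral stop: /d/ (alveolar), /ɖ/ (retroflex), /ɟ/ (palatal), /ɡ/ (velar), /ɢ/ (uvular).
Nasal: /n/ (alveolar), /ɳ/ (retroflex), /ɲ/ (palatal), /ŋ/ (velar).
The uvular row has no nasal member, so the gap is the uvular nasal /ɴ/.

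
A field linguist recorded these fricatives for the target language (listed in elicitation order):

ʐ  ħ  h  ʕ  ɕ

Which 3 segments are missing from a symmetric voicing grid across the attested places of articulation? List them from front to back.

/ʂ/, /ʑ/, /ɦ/

Voiceless: /ɕ/ (alveolo-palatal), /ħ/ (pharyngeal), /h/ (glottal).
Voiced: /ʐ/ (retroflex), /ʕ/ (pharyngeal).
Gaps, from front to back: retroflex lacks voiceless (/ʂ/); alveolo-palatal lacks voiced (/ʑ/); glottal lacks voiced (/ɦ/).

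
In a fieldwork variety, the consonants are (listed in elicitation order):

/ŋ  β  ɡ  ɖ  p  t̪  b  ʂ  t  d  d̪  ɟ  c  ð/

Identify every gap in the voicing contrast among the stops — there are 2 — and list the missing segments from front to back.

Voiceless: /p/ (bilabial), /t̪/ (dental), /t/ (alveolar), /c/ (palatal).
Voiced: /b/ (bilabial), /d̪/ (dental), /d/ (alveolar), /ɖ/ (retroflex), /ɟ/ (palatal), /ɡ/ (velar).
Gaps, from front to back: retroflex lacks voiceless (/ʈ/); velar lacks voiceless (/k/).

/ʈ/, /k/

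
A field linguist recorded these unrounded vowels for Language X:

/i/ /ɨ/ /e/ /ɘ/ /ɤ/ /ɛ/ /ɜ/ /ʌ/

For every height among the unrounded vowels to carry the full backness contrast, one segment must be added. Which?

/ɯ/

Front: /i/ (high), /e/ (high-mid), /ɛ/ (low-mid).
Central: /ɨ/ (high), /ɘ/ (high-mid), /ɜ/ (low-mid).
Back: /ɤ/ (high-mid), /ʌ/ (low-mid).
The high row has no back member, so the gap is the high back unrounded vowel /ɯ/.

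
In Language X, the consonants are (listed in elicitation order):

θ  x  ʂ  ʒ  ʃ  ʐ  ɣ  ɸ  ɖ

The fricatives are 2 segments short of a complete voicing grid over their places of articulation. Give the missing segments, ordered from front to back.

bilabial: voiceless /ɸ/, voiced —.
dental: voiceless /θ/, voiced —.
postalveolar: voiceless /ʃ/, voiced /ʒ/.
retroflex: voiceless /ʂ/, voiced /ʐ/.
velar: voiceless /x/, voiced /ɣ/.
Gaps, from front to back: bilabial lacks voiced (/β/); dental lacks voiced (/ð/).

/β/, /ð/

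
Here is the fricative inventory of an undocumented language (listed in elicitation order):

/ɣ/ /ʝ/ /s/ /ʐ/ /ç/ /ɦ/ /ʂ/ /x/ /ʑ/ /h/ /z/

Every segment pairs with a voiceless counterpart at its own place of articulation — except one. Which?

/ʑ/

Alveolar: /s/ ~ /z/
Retroflex: /ʂ/ ~ /ʐ/
Palatal: /ç/ ~ /ʝ/
Velar: /x/ ~ /ɣ/
Glottal: /h/ ~ /ɦ/
Alveolo-palatal: only /ʑ/ (voiced); no voiceless partner.
So /ʑ/ is the unpaired segment.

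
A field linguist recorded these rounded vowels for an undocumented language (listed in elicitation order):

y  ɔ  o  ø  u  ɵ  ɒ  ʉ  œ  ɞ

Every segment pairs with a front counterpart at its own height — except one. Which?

High: /y/ ~ /ʉ/ ~ /u/
High-mid: /ø/ ~ /ɵ/ ~ /o/
Low-mid: /œ/ ~ /ɞ/ ~ /ɔ/
Low: only /ɒ/ (back); no front partner.
So /ɒ/ is the unpaired segment.

/ɒ/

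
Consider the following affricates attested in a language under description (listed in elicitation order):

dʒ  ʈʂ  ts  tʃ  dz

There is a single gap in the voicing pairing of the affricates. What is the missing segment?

/ɖʐ/

place of articulation  voiceless  voiced  
alveolar          ts        dz      
postalveolar      tʃ        dʒ      
retroflex         ʈʂ        —       
The retroflex row has no voiced member, so the gap is the voiced retroflex affricate /ɖʐ/.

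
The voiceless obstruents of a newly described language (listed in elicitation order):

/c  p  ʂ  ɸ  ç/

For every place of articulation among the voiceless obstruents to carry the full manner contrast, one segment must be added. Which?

/ʈ/

place of articulation  stop      fricative
bilabial          p         ɸ       
retroflex         —         ʂ       
palatal           c         ç       
The retroflex row has no stop member, so the gap is the retroflex stop /ʈ/.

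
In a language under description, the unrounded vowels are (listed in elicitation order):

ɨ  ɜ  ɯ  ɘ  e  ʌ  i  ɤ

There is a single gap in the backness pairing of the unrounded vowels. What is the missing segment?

/ɛ/

high: front /i/, central /ɨ/, back /ɯ/.
high-mid: front /e/, central /ɘ/, back /ɤ/.
low-mid: front —, central /ɜ/, back /ʌ/.
The low-mid row has no front member, so the gap is the low-mid front unrounded vowel /ɛ/.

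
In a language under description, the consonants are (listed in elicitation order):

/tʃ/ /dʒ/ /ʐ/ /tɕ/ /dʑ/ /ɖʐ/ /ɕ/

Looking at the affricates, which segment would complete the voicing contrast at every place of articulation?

postalveolar: voiceless /tʃ/, voiced /dʒ/.
retroflex: voiceless —, voiced /ɖʐ/.
alveolo-palatal: voiceless /tɕ/, voiced /dʑ/.
The retroflex row has no voiceless member, so the gap is the voiceless retroflex affricate /ʈʂ/.

/ʈʂ/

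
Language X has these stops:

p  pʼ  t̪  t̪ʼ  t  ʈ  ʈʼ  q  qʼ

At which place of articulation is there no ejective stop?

alveolar

place of articulation  plain     ejective
bilabial          p         pʼ      
dental            t̪        t̪ʼ     
alveolar          t         —       
retroflex         ʈ         ʈʼ      
uvular            q         qʼ      
Every place of articulation has an ejective member except alveolar, where /tʼ/ would be expected.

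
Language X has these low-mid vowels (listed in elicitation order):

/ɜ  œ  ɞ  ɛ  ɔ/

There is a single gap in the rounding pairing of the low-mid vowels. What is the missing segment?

Unrounded: /ɛ/ (front), /ɜ/ (central).
Rounded: /œ/ (front), /ɞ/ (central), /ɔ/ (back).
The back row has no unrounded member, so the gap is the back unrounded vowel /ʌ/.

/ʌ/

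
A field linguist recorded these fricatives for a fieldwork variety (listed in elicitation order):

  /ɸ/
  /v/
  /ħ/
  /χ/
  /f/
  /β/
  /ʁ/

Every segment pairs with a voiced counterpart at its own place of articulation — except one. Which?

/ħ/

Bilabial: /ɸ/ ~ /β/
Labiodental: /f/ ~ /v/
Uvular: /χ/ ~ /ʁ/
Pharyngeal: only /ħ/ (voiceless); no voiced partner.
So /ħ/ is the unpaired segment.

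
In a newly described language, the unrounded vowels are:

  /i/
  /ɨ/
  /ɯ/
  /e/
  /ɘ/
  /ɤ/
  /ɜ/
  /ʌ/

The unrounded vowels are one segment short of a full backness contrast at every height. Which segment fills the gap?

height            front     central   back    
high              i         ɨ         ɯ       
high-mid          e         ɘ         ɤ       
low-mid           —         ɜ         ʌ       
The low-mid row has no front member, so the gap is the low-mid front unrounded vowel /ɛ/.

/ɛ/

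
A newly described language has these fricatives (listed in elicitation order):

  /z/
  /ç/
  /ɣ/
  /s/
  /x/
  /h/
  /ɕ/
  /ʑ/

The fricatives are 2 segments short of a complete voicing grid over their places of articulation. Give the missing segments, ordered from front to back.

alveolar: voiceless /s/, voiced /z/.
alveolo-palatal: voiceless /ɕ/, voiced /ʑ/.
palatal: voiceless /ç/, voiced —.
velar: voiceless /x/, voiced /ɣ/.
glottal: voiceless /h/, voiced —.
Gaps, from front to back: palatal lacks voiced (/ʝ/); glottal lacks voiced (/ɦ/).

/ʝ/, /ɦ/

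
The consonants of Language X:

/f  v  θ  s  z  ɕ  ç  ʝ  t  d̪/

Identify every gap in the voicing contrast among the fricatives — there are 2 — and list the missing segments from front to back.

/ð/, /ʑ/

place of articulation  voiceless  voiced  
labiodental       f         v       
dental            θ         —       
alveolar          s         z       
alveolo-palatal   ɕ         —       
palatal           ç         ʝ       
Gaps, from front to back: dental lacks voiced (/ð/); alveolo-palatal lacks voiced (/ʑ/).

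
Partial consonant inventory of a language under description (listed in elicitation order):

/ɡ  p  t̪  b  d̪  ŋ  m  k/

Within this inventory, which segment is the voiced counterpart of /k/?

/ɡ/

/k/ is a voiceless velar stop.
The voiced counterpart is a voiced velar stop — in this inventory, /ɡ/.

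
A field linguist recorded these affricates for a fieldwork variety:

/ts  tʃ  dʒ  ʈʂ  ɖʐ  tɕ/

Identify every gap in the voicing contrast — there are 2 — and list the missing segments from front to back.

/dz/, /dʑ/

Voiceless: /ts/ (alveolar), /tʃ/ (postalveolar), /ʈʂ/ (retroflex), /tɕ/ (alveolo-palatal).
Voiced: /dʒ/ (postalveolar), /ɖʐ/ (retroflex).
Gaps, from front to back: alveolar lacks voiced (/dz/); alveolo-palatal lacks voiced (/dʑ/).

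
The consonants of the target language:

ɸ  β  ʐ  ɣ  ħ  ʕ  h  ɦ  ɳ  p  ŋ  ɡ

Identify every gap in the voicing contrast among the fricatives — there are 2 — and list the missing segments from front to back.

/ʂ/, /x/

Voiceless: /ɸ/ (bilabial), /ħ/ (pharyngeal), /h/ (glottal).
Voiced: /β/ (bilabial), /ʐ/ (retroflex), /ɣ/ (velar), /ʕ/ (pharyngeal), /ɦ/ (glottal).
Gaps, from front to back: retroflex lacks voiceless (/ʂ/); velar lacks voiceless (/x/).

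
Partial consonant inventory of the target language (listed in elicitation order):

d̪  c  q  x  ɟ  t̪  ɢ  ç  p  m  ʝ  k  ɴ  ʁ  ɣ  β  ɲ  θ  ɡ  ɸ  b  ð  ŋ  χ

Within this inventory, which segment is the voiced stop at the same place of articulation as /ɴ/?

/ɢ/

/ɴ/ is an uvular nasal.
The voiced stop at the same place is a voiced uvular stop — in this inventory, /ɢ/.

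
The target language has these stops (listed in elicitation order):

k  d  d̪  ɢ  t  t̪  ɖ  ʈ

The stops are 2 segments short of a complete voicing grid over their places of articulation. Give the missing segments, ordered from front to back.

Voiceless: /t̪/ (dental), /t/ (alveolar), /ʈ/ (retroflex), /k/ (velar).
Voiced: /d̪/ (dental), /d/ (alveolar), /ɖ/ (retroflex), /ɢ/ (uvular).
Gaps, from front to back: velar lacks voiced (/ɡ/); uvular lacks voiceless (/q/).

/ɡ/, /q/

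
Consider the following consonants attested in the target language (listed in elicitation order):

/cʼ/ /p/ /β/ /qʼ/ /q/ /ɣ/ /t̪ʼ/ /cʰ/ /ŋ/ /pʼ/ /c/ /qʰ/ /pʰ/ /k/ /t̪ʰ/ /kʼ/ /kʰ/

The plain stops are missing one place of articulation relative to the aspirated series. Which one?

dental

bilabial: plain /p/, aspirated /pʰ/, ejective /pʼ/.
dental: plain —, aspirated /t̪ʰ/, ejective /t̪ʼ/.
palatal: plain /c/, aspirated /cʰ/, ejective /cʼ/.
velar: plain /k/, aspirated /kʰ/, ejective /kʼ/.
uvular: plain /q/, aspirated /qʰ/, ejective /qʼ/.
Every place of articulation has a plain member except dental, where /t̪/ would be expected.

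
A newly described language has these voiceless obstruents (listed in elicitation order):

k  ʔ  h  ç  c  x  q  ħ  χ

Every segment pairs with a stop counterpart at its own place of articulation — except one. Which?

Palatal: /c/ ~ /ç/
Velar: /k/ ~ /x/
Uvular: /q/ ~ /χ/
Glottal: /ʔ/ ~ /h/
Pharyngeal: only /ħ/ (fricative); no stop partner.
So /ħ/ is the unpaired segment.

/ħ/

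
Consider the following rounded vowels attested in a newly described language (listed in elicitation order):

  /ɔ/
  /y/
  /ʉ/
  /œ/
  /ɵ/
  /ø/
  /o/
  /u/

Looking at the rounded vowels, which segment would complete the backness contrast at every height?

height            front     central   back    
high              y         ʉ         u       
high-mid          ø         ɵ         o       
low-mid           œ         —         ɔ       
The low-mid row has no central member, so the gap is the low-mid central rounded vowel /ɞ/.

/ɞ/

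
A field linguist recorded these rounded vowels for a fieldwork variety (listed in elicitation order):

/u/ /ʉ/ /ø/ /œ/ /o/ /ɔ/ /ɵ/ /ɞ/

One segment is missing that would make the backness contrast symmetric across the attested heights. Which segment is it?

Front: /ø/ (high-mid), /œ/ (low-mid).
Central: /ʉ/ (high), /ɵ/ (high-mid), /ɞ/ (low-mid).
Back: /u/ (high), /o/ (high-mid), /ɔ/ (low-mid).
The high row has no front member, so the gap is the high front rounded vowel /y/.

/y/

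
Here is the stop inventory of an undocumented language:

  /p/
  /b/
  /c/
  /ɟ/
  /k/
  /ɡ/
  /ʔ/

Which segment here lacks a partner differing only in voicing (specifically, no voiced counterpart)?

/ʔ/

Bilabial: /p/ ~ /b/
Palatal: /c/ ~ /ɟ/
Velar: /k/ ~ /ɡ/
Glottal: only /ʔ/ (voiceless); no voiced partner.
So /ʔ/ is the unpaired segment.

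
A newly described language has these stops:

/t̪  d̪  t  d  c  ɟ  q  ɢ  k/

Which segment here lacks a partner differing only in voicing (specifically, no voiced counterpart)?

/k/

Dental: /t̪/ ~ /d̪/
Alveolar: /t/ ~ /d/
Palatal: /c/ ~ /ɟ/
Uvular: /q/ ~ /ɢ/
Velar: only /k/ (voiceless); no voiced partner.
So /k/ is the unpaired segment.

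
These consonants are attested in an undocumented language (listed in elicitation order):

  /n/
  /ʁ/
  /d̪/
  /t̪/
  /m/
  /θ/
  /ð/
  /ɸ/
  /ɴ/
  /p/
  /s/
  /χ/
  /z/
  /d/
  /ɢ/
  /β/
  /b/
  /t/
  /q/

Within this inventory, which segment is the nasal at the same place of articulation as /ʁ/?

/ɴ/

/ʁ/ is a voiced uvular fricative.
The nasal at the same place is an uvular nasal — in this inventory, /ɴ/.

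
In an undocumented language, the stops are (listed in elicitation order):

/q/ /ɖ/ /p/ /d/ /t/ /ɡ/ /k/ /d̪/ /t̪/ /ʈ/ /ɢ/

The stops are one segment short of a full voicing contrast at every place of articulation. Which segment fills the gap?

/b/

Voiceless: /p/ (bilabial), /t̪/ (dental), /t/ (alveolar), /ʈ/ (retroflex), /k/ (velar), /q/ (uvular).
Voiced: /d̪/ (dental), /d/ (alveolar), /ɖ/ (retroflex), /ɡ/ (velar), /ɢ/ (uvular).
The bilabial row has no voiced member, so the gap is the voiced bilabial stop /b/.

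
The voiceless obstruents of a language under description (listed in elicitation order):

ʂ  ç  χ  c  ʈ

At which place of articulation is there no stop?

retroflex: stop /ʈ/, fricative /ʂ/.
palatal: stop /c/, fricative /ç/.
uvular: stop —, fricative /χ/.
Every place of articulation has a stop member except uvular, where /q/ would be expected.

uvular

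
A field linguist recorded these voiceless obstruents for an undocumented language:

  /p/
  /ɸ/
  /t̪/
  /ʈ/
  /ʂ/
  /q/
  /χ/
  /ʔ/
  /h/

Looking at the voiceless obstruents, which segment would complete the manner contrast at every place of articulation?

place of articulation  stop      fricative
bilabial          p         ɸ       
dental            t̪        —       
retroflex         ʈ         ʂ       
uvular            q         χ       
glottal           ʔ         h       
The dental row has no fricative member, so the gap is the dental fricative /θ/.

/θ/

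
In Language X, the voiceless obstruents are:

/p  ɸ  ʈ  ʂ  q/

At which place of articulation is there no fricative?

uvular

bilabial: stop /p/, fricative /ɸ/.
retroflex: stop /ʈ/, fricative /ʂ/.
uvular: stop /q/, fricative —.
Every place of articulation has a fricative member except uvular, where /χ/ would be expected.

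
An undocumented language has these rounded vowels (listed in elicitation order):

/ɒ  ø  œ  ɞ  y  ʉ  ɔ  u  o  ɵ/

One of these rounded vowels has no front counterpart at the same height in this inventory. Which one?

/ɒ/

High: /y/ ~ /ʉ/ ~ /u/
High-mid: /ø/ ~ /ɵ/ ~ /o/
Low-mid: /œ/ ~ /ɞ/ ~ /ɔ/
Low: only /ɒ/ (back); no front partner.
So /ɒ/ is the unpaired segment.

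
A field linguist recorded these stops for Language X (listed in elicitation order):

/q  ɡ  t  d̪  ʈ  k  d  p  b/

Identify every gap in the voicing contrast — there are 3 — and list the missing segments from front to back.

/t̪/, /ɖ/, /ɢ/

Voiceless: /p/ (bilabial), /t/ (alveolar), /ʈ/ (retroflex), /k/ (velar), /q/ (uvular).
Voiced: /b/ (bilabial), /d̪/ (dental), /d/ (alveolar), /ɡ/ (velar).
Gaps, from front to back: dental lacks voiceless (/t̪/); retroflex lacks voiced (/ɖ/); uvular lacks voiced (/ɢ/).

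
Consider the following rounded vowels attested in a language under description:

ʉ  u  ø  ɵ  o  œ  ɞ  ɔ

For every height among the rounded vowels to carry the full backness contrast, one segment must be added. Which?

/y/

height            front     central   back    
high              —         ʉ         u       
high-mid          ø         ɵ         o       
low-mid           œ         ɞ         ɔ       
The high row has no front member, so the gap is the high front rounded vowel /y/.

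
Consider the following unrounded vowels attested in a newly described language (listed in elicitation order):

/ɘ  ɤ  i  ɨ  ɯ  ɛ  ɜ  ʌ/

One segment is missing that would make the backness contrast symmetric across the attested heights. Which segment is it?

high: front /i/, central /ɨ/, back /ɯ/.
high-mid: front —, central /ɘ/, back /ɤ/.
low-mid: front /ɛ/, central /ɜ/, back /ʌ/.
The high-mid row has no front member, so the gap is the high-mid front unrounded vowel /e/.

/e/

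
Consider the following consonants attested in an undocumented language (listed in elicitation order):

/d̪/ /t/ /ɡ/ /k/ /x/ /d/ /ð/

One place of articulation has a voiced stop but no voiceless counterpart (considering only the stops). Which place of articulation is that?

Voiceless: /t/ (alveolar), /k/ (velar).
Voiced: /d̪/ (dental), /d/ (alveolar), /ɡ/ (velar).
Every place of articulation has a voiceless member except dental, where /t̪/ would be expected.

dental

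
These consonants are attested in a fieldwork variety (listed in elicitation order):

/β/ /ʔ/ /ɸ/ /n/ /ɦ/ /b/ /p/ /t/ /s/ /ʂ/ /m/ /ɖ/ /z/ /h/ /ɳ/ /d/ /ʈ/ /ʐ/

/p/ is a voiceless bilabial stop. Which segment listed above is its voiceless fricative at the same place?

/ɸ/

The voiceless fricative at the same place is a voiceless bilabial fricative — in this inventory, /ɸ/.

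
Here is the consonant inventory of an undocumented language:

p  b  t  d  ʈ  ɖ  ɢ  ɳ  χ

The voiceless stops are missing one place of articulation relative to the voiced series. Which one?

uvular

Voiceless: /p/ (bilabial), /t/ (alveolar), /ʈ/ (retroflex).
Voiced: /b/ (bilabial), /d/ (alveolar), /ɖ/ (retroflex), /ɢ/ (uvular).
Every place of articulation has a voiceless member except uvular, where /q/ would be expected.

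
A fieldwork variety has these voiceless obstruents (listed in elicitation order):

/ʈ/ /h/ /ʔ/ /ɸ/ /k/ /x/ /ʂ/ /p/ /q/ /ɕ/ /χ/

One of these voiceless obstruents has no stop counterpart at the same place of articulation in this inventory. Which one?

Bilabial: /p/ ~ /ɸ/
Retroflex: /ʈ/ ~ /ʂ/
Velar: /k/ ~ /x/
Uvular: /q/ ~ /χ/
Glottal: /ʔ/ ~ /h/
Alveolo-palatal: only /ɕ/ (fricative); no stop partner.
So /ɕ/ is the unpaired segment.

/ɕ/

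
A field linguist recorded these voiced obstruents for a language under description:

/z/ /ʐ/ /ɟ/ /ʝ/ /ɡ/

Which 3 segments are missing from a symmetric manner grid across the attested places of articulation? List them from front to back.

place of articulation  stop      fricative
alveolar          —         z       
retroflex         —         ʐ       
palatal           ɟ         ʝ       
velar             ɡ         —       
Gaps, from front to back: alveolar lacks stop (/d/); retroflex lacks stop (/ɖ/); velar lacks fricative (/ɣ/).

/d/, /ɖ/, /ɣ/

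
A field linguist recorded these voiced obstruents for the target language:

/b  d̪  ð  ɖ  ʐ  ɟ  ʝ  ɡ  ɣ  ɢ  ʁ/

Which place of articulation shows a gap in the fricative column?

place of articulation  stop      fricative
bilabial          b         —       
dental            d̪        ð       
retroflex         ɖ         ʐ       
palatal           ɟ         ʝ       
velar             ɡ         ɣ       
uvular            ɢ         ʁ       
Every place of articulation has a fricative member except bilabial, where /β/ would be expected.

bilabial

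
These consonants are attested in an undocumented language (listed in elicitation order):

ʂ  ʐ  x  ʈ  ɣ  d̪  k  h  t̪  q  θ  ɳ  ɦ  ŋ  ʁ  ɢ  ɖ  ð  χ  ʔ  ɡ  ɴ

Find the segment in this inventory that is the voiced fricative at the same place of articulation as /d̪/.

/d̪/ is a voiced dental stop.
The voiced fricative at the same place is a voiced dental fricative — in this inventory, /ð/.

/ð/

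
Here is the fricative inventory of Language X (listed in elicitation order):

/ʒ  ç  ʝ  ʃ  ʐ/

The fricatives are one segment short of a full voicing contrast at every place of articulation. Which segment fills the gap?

/ʂ/

Voiceless: /ʃ/ (postalveolar), /ç/ (palatal).
Voiced: /ʒ/ (postalveolar), /ʐ/ (retroflex), /ʝ/ (palatal).
The retroflex row has no voiceless member, so the gap is the voiceless retroflex fricative /ʂ/.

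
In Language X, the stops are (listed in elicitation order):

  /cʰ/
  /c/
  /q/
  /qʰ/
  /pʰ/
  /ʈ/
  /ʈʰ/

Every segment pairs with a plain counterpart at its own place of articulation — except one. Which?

Retroflex: /ʈ/ ~ /ʈʰ/
Palatal: /c/ ~ /cʰ/
Uvular: /q/ ~ /qʰ/
Bilabial: only /pʰ/ (aspirated); no plain partner.
So /pʰ/ is the unpaired segment.

/pʰ/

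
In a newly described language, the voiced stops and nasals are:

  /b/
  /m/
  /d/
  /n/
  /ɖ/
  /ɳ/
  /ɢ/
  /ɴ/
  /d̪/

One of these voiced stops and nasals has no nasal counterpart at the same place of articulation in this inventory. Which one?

/d̪/

Bilabial: /b/ ~ /m/
Alveolar: /d/ ~ /n/
Retroflex: /ɖ/ ~ /ɳ/
Uvular: /ɢ/ ~ /ɴ/
Dental: only /d̪/ (oral stop); no nasal partner.
So /d̪/ is the unpaired segment.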